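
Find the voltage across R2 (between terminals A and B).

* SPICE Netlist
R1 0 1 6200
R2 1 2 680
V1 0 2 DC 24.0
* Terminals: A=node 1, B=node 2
R1 and R2 are in series across V1 (node 0 → node 1 → node 2), and the output A–B is taken across R2, so this is a voltage divider.
Series current: I = V1/(R1 + R2) = 24/(6200 + 680) = 24/6880 = 0.003488 A
V_R2 = I × R2 = V1 × R2/(R1 + R2) = 24 × 680/6880 = 2.372 V

Final answer: 2.372 V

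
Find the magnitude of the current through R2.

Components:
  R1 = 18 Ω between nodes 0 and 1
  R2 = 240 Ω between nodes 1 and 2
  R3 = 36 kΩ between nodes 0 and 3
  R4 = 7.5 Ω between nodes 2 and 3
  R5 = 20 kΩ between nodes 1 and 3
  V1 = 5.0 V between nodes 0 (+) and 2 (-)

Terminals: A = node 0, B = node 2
Nodal analysis, taking node 2 as the 0 V reference.
Source V1 fixes V_0 = 5 V.
KCL at each unknown node (sum of currents leaving = 0; resistances in Ω):
  Node 1: (V_1 - 5)/18 + (V_1 - 0)/240 + (V_1 - V_3)/20000 = 0
  Node 3: (V_3 - 5)/36000 + (V_3 - 0)/7.5 + (V_3 - V_1)/20000 = 0
Collecting terms (coefficients in siemens):
  0.05977·V_1 - 0.00005·V_3 = 0.2778
  0.1334·V_3 - 0.00005·V_1 = 0.0001389
Determinant D = (0.05977)(0.1334) - (-0.00005)(-0.00005) = 0.007974
V_1 = [(0.2778)(0.1334) - (-0.00005)(0.0001389)]/D = 4.647 V
V_3 = [(0.05977)(0.0001389) - (0.2778)(-0.00005)]/D = 0.002783 V
I_R2 = (V_1 - V_2)/R2 = (4.647 - 0)/240 = 0.01936 A
|I_R2| = 0.01936 A

Final answer: |I_R2| = 0.01936 A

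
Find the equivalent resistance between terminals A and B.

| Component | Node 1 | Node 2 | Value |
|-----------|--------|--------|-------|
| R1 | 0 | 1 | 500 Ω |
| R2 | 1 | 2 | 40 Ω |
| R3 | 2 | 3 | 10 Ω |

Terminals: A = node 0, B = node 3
Reduce the network between node 0 (A) and node 3 (B) by series/parallel combination:
  Rs1 = R1 + R2 (series, joined only at node 1) = 500 + 40 = 540 Ω
  Rs2 = R3 + Rs1 (series, joined only at node 2) = 10 + 540 = 550 Ω
R_eq = 550 Ω

Final answer: 550 Ω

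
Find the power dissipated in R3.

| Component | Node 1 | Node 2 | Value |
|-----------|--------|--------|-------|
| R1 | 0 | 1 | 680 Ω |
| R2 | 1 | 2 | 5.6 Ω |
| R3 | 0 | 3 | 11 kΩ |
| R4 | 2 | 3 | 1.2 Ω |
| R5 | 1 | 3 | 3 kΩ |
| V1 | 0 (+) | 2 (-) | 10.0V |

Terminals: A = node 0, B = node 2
Nodal analysis, taking node 2 as the 0 V reference.
Source V1 fixes V_0 = 10 V.
KCL at each unknown node (sum of currents leaving = 0; resistances in Ω):
  Node 1: (V_1 - 10)/680 + (V_1 - 0)/5.6 + (V_1 - V_3)/3000 = 0
  Node 3: (V_3 - 10)/11000 + (V_3 - 0)/1.2 + (V_3 - V_1)/3000 = 0
Collecting terms (coefficients in siemens):
  0.1804·V_1 - 0.0003333·V_3 = 0.01471
  0.8338·V_3 - 0.0003333·V_1 = 0.0009091
Determinant D = (0.1804)(0.8338) - (-0.0003333)(-0.0003333) = 0.1504
V_1 = [(0.01471)(0.8338) - (-0.0003333)(0.0009091)]/D = 0.08153 V
V_3 = [(0.1804)(0.0009091) - (0.01471)(-0.0003333)]/D = 0.001123 V
I_R3 = (V_0 - V_3)/R3 = (10 - 0.001123)/11000 = 0.000909 A
P_R3 = I_R3² × R3 = (0.000909)² × 11000 = 0.009089 W

Final answer: 0.009089 W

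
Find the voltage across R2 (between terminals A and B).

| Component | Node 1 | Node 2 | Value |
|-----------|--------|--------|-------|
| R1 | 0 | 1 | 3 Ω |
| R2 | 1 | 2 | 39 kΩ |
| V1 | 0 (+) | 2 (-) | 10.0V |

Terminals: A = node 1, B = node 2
R1 and R2 are in series across V1 (node 0 → node 1 → node 2), and the output A–B is taken across R2, so this is a voltage divider.
Series current: I = V1/(R1 + R2) = 10/(3 + 39000) = 10/39000 = 0.0002564 A
V_R2 = I × R2 = V1 × R2/(R1 + R2) = 10 × 39000/39000 = 9.999 V

Final answer: 9.999 V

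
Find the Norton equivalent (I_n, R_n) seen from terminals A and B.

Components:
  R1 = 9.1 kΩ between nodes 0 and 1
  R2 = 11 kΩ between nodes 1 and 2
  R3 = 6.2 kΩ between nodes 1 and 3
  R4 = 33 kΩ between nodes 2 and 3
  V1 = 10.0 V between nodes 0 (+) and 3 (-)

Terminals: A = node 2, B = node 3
Find the Thévenin equivalent first; then I_n = V_th/R_th and R_n = R_th.
Step 1 — V_th is the open-circuit voltage V_A - V_B (nothing connected across the terminals).
Nodal analysis, taking node 3 as the 0 V reference.
Source V1 fixes V_0 = 10 V.
KCL at each unknown node (sum of currents leaving = 0; resistances in Ω):
  Node 1: (V_1 - 10)/9100 + (V_1 - V_2)/11000 + (V_1 - 0)/6200 = 0
  Node 2: (V_2 - V_1)/11000 + (V_2 - 0)/33000 = 0
Collecting terms (coefficients in siemens):
  0.0003621·V_1 - 0.00009091·V_2 = 0.001099
  0.0001212·V_2 - 0.00009091·V_1 = 0
Determinant D = (0.0003621)(0.0001212) - (-0.00009091)(-0.00009091) = 0.00000003563
V_1 = [(0.001099)(0.0001212) - (-0.00009091)(0)]/D = 3.739 V
V_2 = [(0.0003621)(0) - (0.001099)(-0.00009091)]/D = 2.804 V
V_th = V_2 - V_3 = 2.804 - 0 = 2.804 V
Step 2 — R_th: zero the source — replace V1 by a short circuit (node 3 merges into node 0) — and find the resistance seen between A (node 2) and B (node 0).
Reduce the network between node 2 (A) and node 0 (B) by series/parallel combination:
  Rp1 = R1 ‖ R3 (parallel, both between nodes 0 and 1) = 1/(1/9100 + 1/6200) = 3688 Ω
  Rs1 = R2 + Rp1 (series, joined only at node 1) = 11000 + 3688 = 14690 Ω
  Rp2 = R4 ‖ Rs1 (parallel, both between nodes 0 and 2) = 1/(1/33000 + 1/14690) = 10160 Ω
R_th = 10.16 kΩ
I_n = V_th/R_th = 2.804/10160 = 0.0002759 A, and R_n = R_th = 10.16 kΩ

Final answer: I_n = 0.0002759 A, R_n = 10.16 kΩ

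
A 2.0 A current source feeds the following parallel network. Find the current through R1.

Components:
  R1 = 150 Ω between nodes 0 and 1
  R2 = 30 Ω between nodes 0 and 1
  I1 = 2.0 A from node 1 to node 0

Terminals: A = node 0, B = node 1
All resistors sit directly between nodes 0 and 1, so they are in parallel and share one voltage V; the full source current 2 A splits among them.
1/R_par = 1/150 + 1/30 = 0.04 S  =>  R_par = 25 Ω
V = I × R_par = 2 × 25 = 50 V
I_R1 = V/R1 = 50/150 = 0.3333 A

Final answer: 0.3333 A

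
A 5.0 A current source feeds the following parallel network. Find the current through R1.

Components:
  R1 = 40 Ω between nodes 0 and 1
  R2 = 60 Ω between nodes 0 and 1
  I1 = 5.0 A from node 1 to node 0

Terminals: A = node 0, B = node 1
All resistors sit directly between nodes 0 and 1, so they are in parallel and share one voltage V; the full source current 5 A splits among them.
1/R_par = 1/40 + 1/60 = 0.04167 S  =>  R_par = 24 Ω
V = I × R_par = 5 × 24 = 120 V
I_R1 = V/R1 = 120/40 = 3 A

Final answer: 3 A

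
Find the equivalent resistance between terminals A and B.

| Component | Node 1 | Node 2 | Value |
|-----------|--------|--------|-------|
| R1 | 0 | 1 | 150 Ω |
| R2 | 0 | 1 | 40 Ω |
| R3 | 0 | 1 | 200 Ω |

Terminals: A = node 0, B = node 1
Reduce the network between node 0 (A) and node 1 (B) by series/parallel combination:
  Rp1 = R1 ‖ R2 ‖ R3 (parallel, all between nodes 0 and 1) = 1/(1/150 + 1/40 + 1/200) = 27.27 Ω
R_eq = 27.27 Ω

Final answer: 27.27 Ω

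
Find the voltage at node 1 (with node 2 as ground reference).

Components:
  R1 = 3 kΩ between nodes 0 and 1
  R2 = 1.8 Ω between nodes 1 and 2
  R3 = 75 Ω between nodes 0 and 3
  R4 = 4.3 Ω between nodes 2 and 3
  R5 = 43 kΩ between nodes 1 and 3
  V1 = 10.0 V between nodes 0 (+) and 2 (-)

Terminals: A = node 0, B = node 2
Nodal analysis, taking node 2 as the 0 V reference.
Source V1 fixes V_0 = 10 V.
KCL at each unknown node (sum of currents leaving = 0; resistances in Ω):
  Node 1: (V_1 - 10)/3000 + (V_1 - 0)/1.8 + (V_1 - V_3)/43000 = 0
  Node 3: (V_3 - 10)/75 + (V_3 - 0)/4.3 + (V_3 - V_1)/43000 = 0
Collecting terms (coefficients in siemens):
  0.5559·V_1 - 0.00002326·V_3 = 0.003333
  0.2459·V_3 - 0.00002326·V_1 = 0.1333
Determinant D = (0.5559)(0.2459) - (-0.00002326)(-0.00002326) = 0.1367
V_1 = [(0.003333)(0.2459) - (-0.00002326)(0.1333)]/D = 0.006019 V
V_3 = [(0.5559)(0.1333) - (0.003333)(-0.00002326)]/D = 0.5422 V
The requested potential is V_1 = 0.006019 V.

Final answer: V_1 = 0.006019 V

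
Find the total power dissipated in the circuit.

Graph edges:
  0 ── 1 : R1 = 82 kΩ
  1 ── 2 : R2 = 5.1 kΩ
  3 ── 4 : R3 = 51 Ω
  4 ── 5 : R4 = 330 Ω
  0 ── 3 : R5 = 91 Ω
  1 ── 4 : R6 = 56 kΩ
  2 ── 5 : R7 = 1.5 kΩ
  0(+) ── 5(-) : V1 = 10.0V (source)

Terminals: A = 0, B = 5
Nodal analysis, taking node 5 as the 0 V reference.
Source V1 fixes V_0 = 10 V.
KCL at each unknown node (sum of currents leaving = 0; resistances in Ω):
  Node 1: (V_1 - 10)/82000 + (V_1 - V_2)/5100 + (V_1 - V_4)/56000 = 0
  Node 2: (V_2 - V_1)/5100 + (V_2 - 0)/1500 = 0
  Node 3: (V_3 - V_4)/51 + (V_3 - 10)/91 = 0
  Node 4: (V_4 - V_3)/51 + (V_4 - 0)/330 + (V_4 - V_1)/56000 = 0
Collecting terms (coefficients in siemens):
  0.0002261·V_1 - 0.0001961·V_2 - 0.00001786·V_4 = 0.000122
  0.0008627·V_2 - 0.0001961·V_1 = 0
  0.0306·V_3 - 0.01961·V_4 = 0.1099
  0.02266·V_4 - 0.00001786·V_1 - 0.01961·V_3 = 0
Solving these 4 simultaneous equations (Gaussian elimination) gives:
  V_1 = 1.358 V, V_2 = 0.3087 V, V_3 = 8.066 V, V_4 = 6.982 V
Power in each resistor, P = (ΔV)²/R:
  P_R1 = (10 - 1.358)²/82000 = 0.0009107 W
  P_R2 = (1.358 - 0.3087)²/5100 = 0.000216 W
  P_R3 = (8.066 - 6.982)²/51 = 0.02304 W
  P_R4 = (6.982 - 0)²/330 = 0.1477 W
  P_R5 = (10 - 8.066)²/91 = 0.04112 W
  P_R6 = (1.358 - 6.982)²/56000 = 0.0005647 W
  P_R7 = (0.3087 - 0)²/1500 = 0.00006353 W
P_total = P_R1 + P_R2 + P_R3 + P_R4 + P_R5 + P_R6 + P_R7 = 0.2136 W

Final answer: 0.2136 W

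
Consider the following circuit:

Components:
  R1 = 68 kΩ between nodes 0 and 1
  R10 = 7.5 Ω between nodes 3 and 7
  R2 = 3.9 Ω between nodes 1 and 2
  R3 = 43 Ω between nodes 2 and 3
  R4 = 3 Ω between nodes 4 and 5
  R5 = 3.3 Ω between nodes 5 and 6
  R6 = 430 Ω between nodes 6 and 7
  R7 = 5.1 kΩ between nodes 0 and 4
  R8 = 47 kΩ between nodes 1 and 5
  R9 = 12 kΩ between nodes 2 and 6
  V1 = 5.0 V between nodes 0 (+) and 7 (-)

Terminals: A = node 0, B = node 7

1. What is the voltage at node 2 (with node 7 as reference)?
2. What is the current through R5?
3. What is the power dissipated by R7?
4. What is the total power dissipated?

Nodal analysis, taking node 7 as the 0 V reference.
Source V1 fixes V_0 = 5 V.
KCL at each unknown node (sum of currents leaving = 0; resistances in Ω):
  Node 1: (V_1 - 5)/68000 + (V_1 - V_2)/3.9 + (V_1 - V_5)/47000 = 0
  Node 2: (V_2 - V_1)/3.9 + (V_2 - V_3)/43 + (V_2 - V_6)/12000 = 0
  Node 3: (V_3 - V_2)/43 + (V_3 - 0)/7.5 = 0
  Node 4: (V_4 - V_5)/3 + (V_4 - 5)/5100 = 0
  Node 5: (V_5 - V_4)/3 + (V_5 - V_6)/3.3 + (V_5 - V_1)/47000 = 0
  Node 6: (V_6 - V_5)/3.3 + (V_6 - 0)/430 + (V_6 - V_2)/12000 = 0
Collecting terms (coefficients in siemens):
  0.2564·V_1 - 0.2564·V_2 - 0.00002128·V_5 = 0.00007353
  0.2797·V_2 - 0.2564·V_1 - 0.02326·V_3 - 0.00008333·V_6 = 0
  0.1566·V_3 - 0.02326·V_2 = 0
  0.3335·V_4 - 0.3333·V_5 = 0.0009804
  0.6364·V_5 - 0.00002128·V_1 - 0.3333·V_4 - 0.303·V_6 = 0
  0.3054·V_6 - 0.00008333·V_2 - 0.303·V_5 = 0
Solving these 6 simultaneous equations (Gaussian elimination) gives:
  V_1 = 0.00597 V, V_2 = 0.005653 V, V_3 = 0.0008395 V, V_4 = 0.3788 V
  V_5 = 0.376 V, V_6 = 0.3731 V
Part 1:
  Read off the nodal solution: V_2 = 0.005653 V
Part 2:
  I_R5 = (V_5 - V_6)/R5 = (0.376 - 0.3731)/3.3 = 0.0008983 A
  Magnitude: I_R5 = 0.0008983 A
Part 3:
  I_R7 = (V_0 - V_4)/R7 = (5 - 0.3788)/5100 = 0.0009061 A
  P_R7 = I_R7² × R7 = (0.0009061)² × 5100 = 0.004187 W
Part 4:
  Power in each resistor, P = (ΔV)²/R:
    P_R1 = (5 - 0.00597)²/68000 = 0.0003668 W
    P_R2 = (0.00597 - 0.005653)²/3.9 = 0.00000002579 W
    P_R3 = (0.005653 - 0.0008395)²/43 = 0.0000005388 W
    P_R4 = (0.3788 - 0.376)²/3 = 0.000002463 W
    P_R5 = (0.376 - 0.3731)²/3.3 = 0.000002663 W
    P_R6 = (0.3731 - 0)²/430 = 0.0003237 W
    P_R7 = (5 - 0.3788)²/5100 = 0.004187 W
    P_R8 = (0.00597 - 0.376)²/47000 = 0.000002914 W
    P_R9 = (0.005653 - 0.3731)²/12000 = 0.00001125 W
    P_R10 = (0.0008395 - 0)²/7.5 = 0.00000009397 W
  P_total = P_R1 + P_R2 + P_R3 + P_R4 + P_R5 + P_R6 + P_R7 + P_R8 + P_R9 + P_R10 = 0.004898 W

Final answers:
1. V_2 = 0.005653 V
2. I_R5 = 0.0008983 A
3. P_R7 = 0.004187 W
4. P_total = 0.004898 W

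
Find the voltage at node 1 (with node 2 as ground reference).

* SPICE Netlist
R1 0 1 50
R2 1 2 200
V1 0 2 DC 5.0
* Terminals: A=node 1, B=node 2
Nodal analysis, taking node 2 as the 0 V reference.
Source V1 fixes V_0 = 5 V.
KCL at each unknown node (sum of currents leaving = 0; resistances in Ω):
  Node 1: (V_1 - 5)/50 + (V_1 - 0)/200 = 0
Collecting terms: 0.025 × V_1 = 0.1  =>  V_1 = 4 V
The requested potential is V_1 = 4 V.

Final answer: V_1 = 4 V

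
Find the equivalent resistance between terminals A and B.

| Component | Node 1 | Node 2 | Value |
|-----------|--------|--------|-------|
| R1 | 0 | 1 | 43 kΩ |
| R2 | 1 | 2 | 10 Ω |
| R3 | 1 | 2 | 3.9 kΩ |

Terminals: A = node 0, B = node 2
Reduce the network between node 0 (A) and node 2 (B) by series/parallel combination:
  Rp1 = R2 ‖ R3 (parallel, both between nodes 1 and 2) = 1/(1/10 + 1/3900) = 9.974 Ω
  Rs1 = R1 + Rp1 (series, joined only at node 1) = 43000 + 9.974 = 43010 Ω
R_eq = 43.01 kΩ

Final answer: 43.01 kΩ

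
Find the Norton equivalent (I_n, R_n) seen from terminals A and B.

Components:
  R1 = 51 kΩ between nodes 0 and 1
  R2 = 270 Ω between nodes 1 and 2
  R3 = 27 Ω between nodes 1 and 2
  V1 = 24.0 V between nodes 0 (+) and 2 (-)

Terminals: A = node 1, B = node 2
Find the Thévenin equivalent first; then I_n = V_th/R_th and R_n = R_th.
Step 1 — V_th is the open-circuit voltage V_A - V_B (nothing connected across the terminals).
Nodal analysis, taking node 2 as the 0 V reference.
Source V1 fixes V_0 = 24 V.
KCL at each unknown node (sum of currents leaving = 0; resistances in Ω):
  Node 1: (V_1 - 24)/51000 + (V_1 - 0)/270 + (V_1 - 0)/27 = 0
Collecting terms: 0.04076 × V_1 = 0.0004706  =>  V_1 = 0.01155 V
V_th = V_1 - V_2 = 0.01155 - 0 = 0.01155 V
Step 2 — R_th: zero the source — replace V1 by a short circuit (node 2 merges into node 0) — and find the resistance seen between A (node 1) and B (node 0).
Reduce the network between node 1 (A) and node 0 (B) by series/parallel combination:
  Rp1 = R1 ‖ R2 ‖ R3 (parallel, all between nodes 0 and 1) = 1/(1/51000 + 1/270 + 1/27) = 24.53 Ω
R_th = 24.53 Ω
I_n = V_th/R_th = 0.01155/24.53 = 0.0004706 A, and R_n = R_th = 24.53 Ω

Final answer: I_n = 0.0004706 A, R_n = 24.53 Ω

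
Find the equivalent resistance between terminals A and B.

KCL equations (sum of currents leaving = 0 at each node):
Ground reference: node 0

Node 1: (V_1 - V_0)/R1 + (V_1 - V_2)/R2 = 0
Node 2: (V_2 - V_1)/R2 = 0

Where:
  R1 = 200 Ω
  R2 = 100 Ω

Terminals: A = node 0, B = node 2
Reduce the network between node 0 (A) and node 2 (B) by series/parallel combination:
  Rs1 = R1 + R2 (series, joined only at node 1) = 200 + 100 = 300 Ω
R_eq = 300 Ω

Final answer: 300 Ω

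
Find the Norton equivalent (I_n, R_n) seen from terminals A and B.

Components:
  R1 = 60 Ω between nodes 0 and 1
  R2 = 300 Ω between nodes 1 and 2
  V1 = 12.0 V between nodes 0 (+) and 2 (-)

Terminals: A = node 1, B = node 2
Find the Thévenin equivalent first; then I_n = V_th/R_th and R_n = R_th.
Step 1 — V_th is the open-circuit voltage V_A - V_B (nothing connected across the terminals).
Nodal analysis, taking node 2 as the 0 V reference.
Source V1 fixes V_0 = 12 V.
KCL at each unknown node (sum of currents leaving = 0; resistances in Ω):
  Node 1: (V_1 - 12)/60 + (V_1 - 0)/300 = 0
Collecting terms: 0.02 × V_1 = 0.2  =>  V_1 = 10 V
V_th = V_1 - V_2 = 10 - 0 = 10 V
Step 2 — R_th: zero the source — replace V1 by a short circuit (node 2 merges into node 0) — and find the resistance seen between A (node 1) and B (node 0).
Reduce the network between node 1 (A) and node 0 (B) by series/parallel combination:
  Rp1 = R1 ‖ R2 (parallel, both between nodes 0 and 1) = 1/(1/60 + 1/300) = 50 Ω
R_th = 50 Ω
I_n = V_th/R_th = 10/50 = 0.2 A, and R_n = R_th = 50 Ω

Final answer: I_n = 0.2 A, R_n = 50 Ω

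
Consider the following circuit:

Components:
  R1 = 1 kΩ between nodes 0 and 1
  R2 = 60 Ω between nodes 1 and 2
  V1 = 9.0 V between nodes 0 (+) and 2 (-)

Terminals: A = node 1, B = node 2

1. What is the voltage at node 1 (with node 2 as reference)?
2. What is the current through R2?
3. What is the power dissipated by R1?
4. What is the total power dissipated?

Nodal analysis, taking node 2 as the 0 V reference.
Source V1 fixes V_0 = 9 V.
KCL at each unknown node (sum of currents leaving = 0; resistances in Ω):
  Node 1: (V_1 - 9)/1000 + (V_1 - 0)/60 = 0
Collecting terms: 0.01767 × V_1 = 0.009  =>  V_1 = 0.5094 V
Part 1:
  Read off the nodal solution: V_1 = 0.5094 V
Part 2:
  I_R2 = (V_1 - V_2)/R2 = (0.5094 - 0)/60 = 0.008491 A
  Magnitude: I_R2 = 0.008491 A
Part 3:
  I_R1 = (V_0 - V_1)/R1 = (9 - 0.5094)/1000 = 0.008491 A
  P_R1 = I_R1² × R1 = (0.008491)² × 1000 = 0.07209 W
Part 4:
  Power in each resistor, P = (ΔV)²/R:
    P_R1 = (9 - 0.5094)²/1000 = 0.07209 W
    P_R2 = (0.5094 - 0)²/60 = 0.004325 W
  P_total = P_R1 + P_R2 = 0.07642 W

Final answers:
1. V_1 = 0.5094 V
2. I_R2 = 0.008491 A
3. P_R1 = 0.07209 W
4. P_total = 0.07642 W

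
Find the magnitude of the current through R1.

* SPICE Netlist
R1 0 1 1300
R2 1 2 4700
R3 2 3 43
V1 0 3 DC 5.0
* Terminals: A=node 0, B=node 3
Nodal analysis, taking node 3 as the 0 V reference.
Source V1 fixes V_0 = 5 V.
KCL at each unknown node (sum of currents leaving = 0; resistances in Ω):
  Node 1: (V_1 - 5)/1300 + (V_1 - V_2)/4700 = 0
  Node 2: (V_2 - V_1)/4700 + (V_2 - 0)/43 = 0
Collecting terms (coefficients in siemens):
  0.000982·V_1 - 0.0002128·V_2 = 0.003846
  0.02347·V_2 - 0.0002128·V_1 = 0
Determinant D = (0.000982)(0.02347) - (-0.0002128)(-0.0002128) = 0.000023
V_1 = [(0.003846)(0.02347) - (-0.0002128)(0)]/D = 3.924 V
V_2 = [(0.000982)(0) - (0.003846)(-0.0002128)]/D = 0.03558 V
I_R1 = (V_0 - V_1)/R1 = (5 - 3.924)/1300 = 0.0008274 A
|I_R1| = 0.0008274 A

Final answer: |I_R1| = 0.0008274 A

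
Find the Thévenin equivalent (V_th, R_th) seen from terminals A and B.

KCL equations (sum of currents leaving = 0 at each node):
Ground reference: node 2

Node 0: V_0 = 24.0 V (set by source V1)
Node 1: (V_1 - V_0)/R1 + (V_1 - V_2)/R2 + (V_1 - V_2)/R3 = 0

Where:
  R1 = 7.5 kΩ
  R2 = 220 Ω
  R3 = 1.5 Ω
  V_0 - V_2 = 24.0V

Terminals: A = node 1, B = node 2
Step 1 — V_th is the open-circuit voltage V_A - V_B (nothing connected across the terminals).
Nodal analysis, taking node 2 as the 0 V reference.
Source V1 fixes V_0 = 24 V.
KCL at each unknown node (sum of currents leaving = 0; resistances in Ω):
  Node 1: (V_1 - 24)/7500 + (V_1 - 0)/220 + (V_1 - 0)/1.5 = 0
Collecting terms: 0.6713 × V_1 = 0.0032  =>  V_1 = 0.004767 V
V_th = V_1 - V_2 = 0.004767 - 0 = 0.004767 V
Step 2 — R_th: zero the source — replace V1 by a short circuit (node 2 merges into node 0) — and find the resistance seen between A (node 1) and B (node 0).
Reduce the network between node 1 (A) and node 0 (B) by series/parallel combination:
  Rp1 = R1 ‖ R2 ‖ R3 (parallel, all between nodes 0 and 1) = 1/(1/7500 + 1/220 + 1/1.5) = 1.49 Ω
R_th = 1.49 Ω

Final answer: V_th = 0.004767 V, R_th = 1.49 Ω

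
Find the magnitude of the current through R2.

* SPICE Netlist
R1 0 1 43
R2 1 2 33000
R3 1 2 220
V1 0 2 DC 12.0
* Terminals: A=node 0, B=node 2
Nodal analysis, taking node 2 as the 0 V reference.
Source V1 fixes V_0 = 12 V.
KCL at each unknown node (sum of currents leaving = 0; resistances in Ω):
  Node 1: (V_1 - 12)/43 + (V_1 - 0)/33000 + (V_1 - 0)/220 = 0
Collecting terms: 0.02783 × V_1 = 0.2791  =>  V_1 = 10.03 V
I_R2 = (V_1 - V_2)/R2 = (10.03 - 0)/33000 = 0.0003039 A
|I_R2| = 0.0003039 A

Final answer: |I_R2| = 0.0003039 A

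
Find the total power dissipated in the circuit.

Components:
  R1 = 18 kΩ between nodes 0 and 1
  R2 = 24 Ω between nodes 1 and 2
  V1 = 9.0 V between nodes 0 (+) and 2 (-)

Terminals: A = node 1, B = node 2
Nodal analysis, taking node 2 as the 0 V reference.
Source V1 fixes V_0 = 9 V.
KCL at each unknown node (sum of currents leaving = 0; resistances in Ω):
  Node 1: (V_1 - 9)/18000 + (V_1 - 0)/24 = 0
Collecting terms: 0.04172 × V_1 = 0.0005  =>  V_1 = 0.01198 V
Power in each resistor, P = (ΔV)²/R:
  P_R1 = (9 - 0.01198)²/18000 = 0.004488 W
  P_R2 = (0.01198 - 0)²/24 = 0.000005984 W
P_total = P_R1 + P_R2 = 0.004494 W

Final answer: 0.004494 W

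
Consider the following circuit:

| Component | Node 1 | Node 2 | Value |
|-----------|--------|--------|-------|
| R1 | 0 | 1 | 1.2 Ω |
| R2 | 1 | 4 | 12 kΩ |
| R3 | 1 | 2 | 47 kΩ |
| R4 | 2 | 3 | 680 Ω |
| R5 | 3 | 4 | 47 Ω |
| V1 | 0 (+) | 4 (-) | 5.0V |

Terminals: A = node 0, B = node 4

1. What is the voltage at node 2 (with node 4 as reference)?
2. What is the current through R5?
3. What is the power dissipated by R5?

Nodal analysis, taking node 4 as the 0 V reference.
Source V1 fixes V_0 = 5 V.
KCL at each unknown node (sum of currents leaving = 0; resistances in Ω):
  Node 1: (V_1 - 5)/1.2 + (V_1 - 0)/12000 + (V_1 - V_2)/47000 = 0
  Node 2: (V_2 - V_1)/47000 + (V_2 - V_3)/680 = 0
  Node 3: (V_3 - V_2)/680 + (V_3 - 0)/47 = 0
Collecting terms (coefficients in siemens):
  0.8334·V_1 - 0.00002128·V_2 = 4.167
  0.001492·V_2 - 0.00002128·V_1 - 0.001471·V_3 = 0
  0.02275·V_3 - 0.001471·V_2 = 0
Solving these 3 simultaneous equations (Gaussian elimination) gives:
  V_1 = 4.999 V, V_2 = 0.07615 V, V_3 = 0.004923 V
Part 1:
  Read off the nodal solution: V_2 = 0.07615 V
Part 2:
  I_R5 = (V_3 - V_4)/R5 = (0.004923 - 0)/47 = 0.0001047 A
  Magnitude: I_R5 = 0.0001047 A
Part 3:
  I_R5 = (V_3 - V_4)/R5 = (0.004923 - 0)/47 = 0.0001047 A
  P_R5 = I_R5² × R5 = (0.0001047)² × 47 = 0.0000005157 W

Final answers:
1. V_2 = 0.07615 V
2. I_R5 = 0.0001047 A
3. P_R5 = 5.157e-07 W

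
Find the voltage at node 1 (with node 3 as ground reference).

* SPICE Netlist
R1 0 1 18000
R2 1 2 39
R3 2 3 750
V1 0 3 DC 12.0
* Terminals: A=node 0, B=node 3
Nodal analysis, taking node 3 as the 0 V reference.
Source V1 fixes V_0 = 12 V.
KCL at each unknown node (sum of currents leaving = 0; resistances in Ω):
  Node 1: (V_1 - 12)/18000 + (V_1 - V_2)/39 = 0
  Node 2: (V_2 - V_1)/39 + (V_2 - 0)/750 = 0
Collecting terms (coefficients in siemens):
  0.0257·V_1 - 0.02564·V_2 = 0.0006667
  0.02697·V_2 - 0.02564·V_1 = 0
Determinant D = (0.0257)(0.02697) - (-0.02564)(-0.02564) = 0.00003569
V_1 = [(0.0006667)(0.02697) - (-0.02564)(0)]/D = 0.5039 V
V_2 = [(0.0257)(0) - (0.0006667)(-0.02564)]/D = 0.479 V
The requested potential is V_1 = 0.5039 V.

Final answer: V_1 = 0.5039 V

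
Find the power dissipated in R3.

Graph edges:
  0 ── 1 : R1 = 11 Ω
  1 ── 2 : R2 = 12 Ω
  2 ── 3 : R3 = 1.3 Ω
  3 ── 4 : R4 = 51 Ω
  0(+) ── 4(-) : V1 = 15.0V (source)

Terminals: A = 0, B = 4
Nodal analysis, taking node 4 as the 0 V reference.
Source V1 fixes V_0 = 15 V.
KCL at each unknown node (sum of currents leaving = 0; resistances in Ω):
  Node 1: (V_1 - 15)/11 + (V_1 - V_2)/12 = 0
  Node 2: (V_2 - V_1)/12 + (V_2 - V_3)/1.3 = 0
  Node 3: (V_3 - V_2)/1.3 + (V_3 - 0)/51 = 0
Collecting terms (coefficients in siemens):
  0.1742·V_1 - 0.08333·V_2 = 1.364
  0.8526·V_2 - 0.08333·V_1 - 0.7692·V_3 = 0
  0.7888·V_3 - 0.7692·V_2 = 0
Solving these 3 simultaneous equations (Gaussian elimination) gives:
  V_1 = 12.81 V, V_2 = 10.42 V, V_3 = 10.16 V
I_R3 = (V_2 - V_3)/R3 = (10.42 - 10.16)/1.3 = 0.1992 A
P_R3 = I_R3² × R3 = (0.1992)² × 1.3 = 0.05159 W

Final answer: 0.05159 W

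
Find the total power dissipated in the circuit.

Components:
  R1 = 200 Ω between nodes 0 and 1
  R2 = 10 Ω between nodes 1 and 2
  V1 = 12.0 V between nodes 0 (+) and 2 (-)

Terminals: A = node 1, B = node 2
Nodal analysis, taking node 2 as the 0 V reference.
Source V1 fixes V_0 = 12 V.
KCL at each unknown node (sum of currents leaving = 0; resistances in Ω):
  Node 1: (V_1 - 12)/200 + (V_1 - 0)/10 = 0
Collecting terms: 0.105 × V_1 = 0.06  =>  V_1 = 0.5714 V
Power in each resistor, P = (ΔV)²/R:
  P_R1 = (12 - 0.5714)²/200 = 0.6531 W
  P_R2 = (0.5714 - 0)²/10 = 0.03265 W
P_total = P_R1 + P_R2 = 0.6857 W

Final answer: 0.6857 W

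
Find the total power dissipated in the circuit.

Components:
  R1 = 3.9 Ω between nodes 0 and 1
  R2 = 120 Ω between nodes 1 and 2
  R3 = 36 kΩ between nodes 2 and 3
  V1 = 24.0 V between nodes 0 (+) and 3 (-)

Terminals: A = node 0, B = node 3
Nodal analysis, taking node 3 as the 0 V reference.
Source V1 fixes V_0 = 24 V.
KCL at each unknown node (sum of currents leaving = 0; resistances in Ω):
  Node 1: (V_1 - 24)/3.9 + (V_1 - V_2)/120 = 0
  Node 2: (V_2 - V_1)/120 + (V_2 - 0)/36000 = 0
Collecting terms (coefficients in siemens):
  0.2647·V_1 - 0.008333·V_2 = 6.154
  0.008361·V_2 - 0.008333·V_1 = 0
Determinant D = (0.2647)(0.008361) - (-0.008333)(-0.008333) = 0.002144
V_1 = [(6.154)(0.008361) - (-0.008333)(0)]/D = 24 V
V_2 = [(0.2647)(0) - (6.154)(-0.008333)]/D = 23.92 V
Power in each resistor, P = (ΔV)²/R:
  P_R1 = (24 - 24)²/3.9 = 0.000001721 W
  P_R2 = (24 - 23.92)²/120 = 0.00005297 W
  P_R3 = (23.92 - 0)²/36000 = 0.01589 W
P_total = P_R1 + P_R2 + P_R3 = 0.01595 W

Final answer: 0.01595 W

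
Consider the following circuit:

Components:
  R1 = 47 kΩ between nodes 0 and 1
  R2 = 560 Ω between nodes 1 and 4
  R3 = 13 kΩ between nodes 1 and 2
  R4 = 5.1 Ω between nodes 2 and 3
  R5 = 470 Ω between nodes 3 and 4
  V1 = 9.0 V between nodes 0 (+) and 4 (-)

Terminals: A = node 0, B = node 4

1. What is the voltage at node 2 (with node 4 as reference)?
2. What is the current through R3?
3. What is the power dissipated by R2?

Nodal analysis, taking node 4 as the 0 V reference.
Source V1 fixes V_0 = 9 V.
KCL at each unknown node (sum of currents leaving = 0; resistances in Ω):
  Node 1: (V_1 - 9)/47000 + (V_1 - 0)/560 + (V_1 - V_2)/13000 = 0
  Node 2: (V_2 - V_1)/13000 + (V_2 - V_3)/5.1 = 0
  Node 3: (V_3 - V_2)/5.1 + (V_3 - 0)/470 = 0
Collecting terms (coefficients in siemens):
  0.001884·V_1 - 0.00007692·V_2 = 0.0001915
  0.1962·V_2 - 0.00007692·V_1 - 0.1961·V_3 = 0
  0.1982·V_3 - 0.1961·V_2 = 0
Solving these 3 simultaneous equations (Gaussian elimination) gives:
  V_1 = 0.1018 V, V_2 = 0.003589 V, V_3 = 0.00355 V
Part 1:
  Read off the nodal solution: V_2 = 0.003589 V
Part 2:
  I_R3 = (V_1 - V_2)/R3 = (0.1018 - 0.003589)/13000 = 0.000007554 A
  Magnitude: I_R3 = 0.000007554 A
Part 3:
  I_R2 = (V_1 - V_4)/R2 = (0.1018 - 0)/560 = 0.0001818 A
  P_R2 = I_R2² × R2 = (0.0001818)² × 560 = 0.0000185 W

Final answers:
1. V_2 = 0.003589 V
2. I_R3 = 7.554e-06 A
3. P_R2 = 1.85e-05 W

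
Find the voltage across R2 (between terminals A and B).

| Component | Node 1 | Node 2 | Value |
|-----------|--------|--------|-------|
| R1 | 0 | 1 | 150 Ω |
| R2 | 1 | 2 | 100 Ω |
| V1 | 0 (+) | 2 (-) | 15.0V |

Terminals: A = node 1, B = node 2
R1 and R2 are in series across V1 (node 0 → node 1 → node 2), and the output A–B is taken across R2, so this is a voltage divider.
Series current: I = V1/(R1 + R2) = 15/(150 + 100) = 15/250 = 0.06 A
V_R2 = I × R2 = V1 × R2/(R1 + R2) = 15 × 100/250 = 6 V

Final answer: 6 V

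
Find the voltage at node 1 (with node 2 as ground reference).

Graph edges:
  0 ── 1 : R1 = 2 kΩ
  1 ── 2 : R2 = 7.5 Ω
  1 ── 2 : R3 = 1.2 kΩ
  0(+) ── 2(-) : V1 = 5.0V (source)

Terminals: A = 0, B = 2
Nodal analysis, taking node 2 as the 0 V reference.
Source V1 fixes V_0 = 5 V.
KCL at each unknown node (sum of currents leaving = 0; resistances in Ω):
  Node 1: (V_1 - 5)/2000 + (V_1 - 0)/7.5 + (V_1 - 0)/1200 = 0
Collecting terms: 0.1347 × V_1 = 0.0025  =>  V_1 = 0.01856 V
The requested potential is V_1 = 0.01856 V.

Final answer: V_1 = 0.01856 V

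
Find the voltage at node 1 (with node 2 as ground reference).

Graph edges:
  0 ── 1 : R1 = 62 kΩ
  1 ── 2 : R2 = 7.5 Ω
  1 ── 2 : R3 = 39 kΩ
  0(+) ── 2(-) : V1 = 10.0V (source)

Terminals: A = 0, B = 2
Nodal analysis, taking node 2 as the 0 V reference.
Source V1 fixes V_0 = 10 V.
KCL at each unknown node (sum of currents leaving = 0; resistances in Ω):
  Node 1: (V_1 - 10)/62000 + (V_1 - 0)/7.5 + (V_1 - 0)/39000 = 0
Collecting terms: 0.1334 × V_1 = 0.0001613  =>  V_1 = 0.001209 V
The requested potential is V_1 = 0.001209 V.

Final answer: V_1 = 0.001209 V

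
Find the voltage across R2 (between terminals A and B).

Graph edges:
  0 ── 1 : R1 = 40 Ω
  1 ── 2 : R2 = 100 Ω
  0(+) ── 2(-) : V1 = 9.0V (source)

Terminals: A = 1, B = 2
R1 and R2 are in series across V1 (node 0 → node 1 → node 2), and the output A–B is taken across R2, so this is a voltage divider.
Series current: I = V1/(R1 + R2) = 9/(40 + 100) = 9/140 = 0.06429 A
V_R2 = I × R2 = V1 × R2/(R1 + R2) = 9 × 100/140 = 6.429 V

Final answer: 6.429 V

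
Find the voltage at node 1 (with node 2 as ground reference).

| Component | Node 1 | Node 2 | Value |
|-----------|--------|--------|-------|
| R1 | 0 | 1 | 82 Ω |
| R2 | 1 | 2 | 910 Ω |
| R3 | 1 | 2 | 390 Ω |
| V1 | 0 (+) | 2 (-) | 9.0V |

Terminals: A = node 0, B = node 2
Nodal analysis, taking node 2 as the 0 V reference.
Source V1 fixes V_0 = 9 V.
KCL at each unknown node (sum of currents leaving = 0; resistances in Ω):
  Node 1: (V_1 - 9)/82 + (V_1 - 0)/910 + (V_1 - 0)/390 = 0
Collecting terms: 0.01586 × V_1 = 0.1098  =>  V_1 = 6.921 V
The requested potential is V_1 = 6.921 V.

Final answer: V_1 = 6.921 V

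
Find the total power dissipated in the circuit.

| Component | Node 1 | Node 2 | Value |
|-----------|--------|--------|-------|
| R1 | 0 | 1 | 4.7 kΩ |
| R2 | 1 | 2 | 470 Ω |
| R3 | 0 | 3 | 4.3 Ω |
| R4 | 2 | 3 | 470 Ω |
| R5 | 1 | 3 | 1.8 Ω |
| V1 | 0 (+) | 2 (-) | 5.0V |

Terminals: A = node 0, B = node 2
Nodal analysis, taking node 2 as the 0 V reference.
Source V1 fixes V_0 = 5 V.
KCL at each unknown node (sum of currents leaving = 0; resistances in Ω):
  Node 1: (V_1 - 5)/4700 + (V_1 - 0)/470 + (V_1 - V_3)/1.8 = 0
  Node 3: (V_3 - 5)/4.3 + (V_3 - 0)/470 + (V_3 - V_1)/1.8 = 0
Collecting terms (coefficients in siemens):
  0.5579·V_1 - 0.5556·V_3 = 0.001064
  0.7902·V_3 - 0.5556·V_1 = 1.163
Determinant D = (0.5579)(0.7902) - (-0.5556)(-0.5556) = 0.1322
V_1 = [(0.001064)(0.7902) - (-0.5556)(1.163)]/D = 4.892 V
V_3 = [(0.5579)(1.163) - (0.001064)(-0.5556)]/D = 4.91 V
Power in each resistor, P = (ΔV)²/R:
  P_R1 = (5 - 4.892)²/4700 = 0.000002494 W
  P_R2 = (4.892 - 0)²/470 = 0.05091 W
  P_R3 = (5 - 4.91)²/4.3 = 0.001866 W
  P_R4 = (0 - 4.91)²/470 = 0.0513 W
  P_R5 = (4.892 - 4.91)²/1.8 = 0.0001941 W
P_total = P_R1 + P_R2 + P_R3 + P_R4 + P_R5 = 0.1043 W

Final answer: 0.1043 W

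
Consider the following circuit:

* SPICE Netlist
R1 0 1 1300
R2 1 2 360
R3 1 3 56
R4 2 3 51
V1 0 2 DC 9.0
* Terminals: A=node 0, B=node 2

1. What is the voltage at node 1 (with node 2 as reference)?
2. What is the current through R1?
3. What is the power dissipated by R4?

Nodal analysis, taking node 2 as the 0 V reference.
Source V1 fixes V_0 = 9 V.
KCL at each unknown node (sum of currents leaving = 0; resistances in Ω):
  Node 1: (V_1 - 9)/1300 + (V_1 - 0)/360 + (V_1 - V_3)/56 = 0
  Node 3: (V_3 - V_1)/56 + (V_3 - 0)/51 = 0
Collecting terms (coefficients in siemens):
  0.0214·V_1 - 0.01786·V_3 = 0.006923
  0.03746·V_3 - 0.01786·V_1 = 0
Determinant D = (0.0214)(0.03746) - (-0.01786)(-0.01786) = 0.000483
V_1 = [(0.006923)(0.03746) - (-0.01786)(0)]/D = 0.537 V
V_3 = [(0.0214)(0) - (0.006923)(-0.01786)]/D = 0.2559 V
Part 1:
  Read off the nodal solution: V_1 = 0.537 V
Part 2:
  I_R1 = (V_0 - V_1)/R1 = (9 - 0.537)/1300 = 0.00651 A
  Magnitude: I_R1 = 0.00651 A
Part 3:
  I_R4 = (V_2 - V_3)/R4 = (0 - 0.2559)/51 = -0.005018 A
  P_R4 = I_R4² × R4 = (-0.005018)² × 51 = 0.001284 W

Final answers:
1. V_1 = 0.537 V
2. I_R1 = 0.00651 A
3. P_R4 = 0.001284 W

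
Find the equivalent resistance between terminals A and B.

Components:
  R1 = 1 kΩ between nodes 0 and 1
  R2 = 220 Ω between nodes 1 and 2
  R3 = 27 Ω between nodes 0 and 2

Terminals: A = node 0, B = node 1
Reduce the network between node 0 (A) and node 1 (B) by series/parallel combination:
  Rs1 = R3 + R2 (series, joined only at node 2) = 27 + 220 = 247 Ω
  Rp1 = R1 ‖ Rs1 (parallel, both between nodes 0 and 1) = 1/(1/1000 + 1/247) = 198.1 Ω
R_eq = 198.1 Ω

Final answer: 198.1 Ω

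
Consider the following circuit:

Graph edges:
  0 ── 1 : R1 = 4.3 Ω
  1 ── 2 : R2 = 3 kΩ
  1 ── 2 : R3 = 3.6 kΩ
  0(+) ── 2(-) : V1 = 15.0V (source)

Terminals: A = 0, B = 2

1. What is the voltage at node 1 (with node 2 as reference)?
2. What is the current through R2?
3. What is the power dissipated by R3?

Nodal analysis, taking node 2 as the 0 V reference.
Source V1 fixes V_0 = 15 V.
KCL at each unknown node (sum of currents leaving = 0; resistances in Ω):
  Node 1: (V_1 - 15)/4.3 + (V_1 - 0)/3000 + (V_1 - 0)/3600 = 0
Collecting terms: 0.2332 × V_1 = 3.488  =>  V_1 = 14.96 V
Part 1:
  Read off the nodal solution: V_1 = 14.96 V
Part 2:
  I_R2 = (V_1 - V_2)/R2 = (14.96 - 0)/3000 = 0.004987 A
  Magnitude: I_R2 = 0.004987 A
Part 3:
  I_R3 = (V_1 - V_2)/R3 = (14.96 - 0)/3600 = 0.004156 A
  P_R3 = I_R3² × R3 = (0.004156)² × 3600 = 0.06217 W

Final answers:
1. V_1 = 14.96 V
2. I_R2 = 0.004987 A
3. P_R3 = 0.06217 W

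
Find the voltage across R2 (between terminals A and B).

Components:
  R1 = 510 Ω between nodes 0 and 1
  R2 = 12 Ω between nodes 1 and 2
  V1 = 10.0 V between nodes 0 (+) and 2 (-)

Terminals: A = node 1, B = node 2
R1 and R2 are in series across V1 (node 0 → node 1 → node 2), and the output A–B is taken across R2, so this is a voltage divider.
Series current: I = V1/(R1 + R2) = 10/(510 + 12) = 10/522 = 0.01916 A
V_R2 = I × R2 = V1 × R2/(R1 + R2) = 10 × 12/522 = 0.2299 V

Final answer: 0.2299 V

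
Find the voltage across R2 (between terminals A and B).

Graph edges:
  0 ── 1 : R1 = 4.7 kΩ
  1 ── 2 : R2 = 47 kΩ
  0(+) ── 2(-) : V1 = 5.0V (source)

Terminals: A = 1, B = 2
R1 and R2 are in series across V1 (node 0 → node 1 → node 2), and the output A–B is taken across R2, so this is a voltage divider.
Series current: I = V1/(R1 + R2) = 5/(4700 + 47000) = 5/51700 = 0.00009671 A
V_R2 = I × R2 = V1 × R2/(R1 + R2) = 5 × 47000/51700 = 4.545 V

Final answer: 4.545 V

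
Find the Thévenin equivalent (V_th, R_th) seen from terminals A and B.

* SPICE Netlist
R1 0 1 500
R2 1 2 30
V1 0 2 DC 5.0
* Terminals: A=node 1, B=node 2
Step 1 — V_th is the open-circuit voltage V_A - V_B (nothing connected across the terminals).
Nodal analysis, taking node 2 as the 0 V reference.
Source V1 fixes V_0 = 5 V.
KCL at each unknown node (sum of currents leaving = 0; resistances in Ω):
  Node 1: (V_1 - 5)/500 + (V_1 - 0)/30 = 0
Collecting terms: 0.03533 × V_1 = 0.01  =>  V_1 = 0.283 V
V_th = V_1 - V_2 = 0.283 - 0 = 0.283 V
Step 2 — R_th: zero the source — replace V1 by a short circuit (node 2 merges into node 0) — and find the resistance seen between A (node 1) and B (node 0).
Reduce the network between node 1 (A) and node 0 (B) by series/parallel combination:
  Rp1 = R1 ‖ R2 (parallel, both between nodes 0 and 1) = 1/(1/500 + 1/30) = 28.3 Ω
R_th = 28.3 Ω

Final answer: V_th = 0.283 V, R_th = 28.3 Ω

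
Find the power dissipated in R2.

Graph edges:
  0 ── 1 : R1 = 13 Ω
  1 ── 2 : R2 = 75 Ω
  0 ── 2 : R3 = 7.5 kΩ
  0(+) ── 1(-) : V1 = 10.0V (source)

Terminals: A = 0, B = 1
Nodal analysis, taking node 1 as the 0 V reference.
Source V1 fixes V_0 = 10 V.
KCL at each unknown node (sum of currents leaving = 0; resistances in Ω):
  Node 2: (V_2 - 0)/75 + (V_2 - 10)/7500 = 0
Collecting terms: 0.01347 × V_2 = 0.001333  =>  V_2 = 0.09901 V
I_R2 = (V_1 - V_2)/R2 = (0 - 0.09901)/75 = -0.00132 A
P_R2 = I_R2² × R2 = (-0.00132)² × 75 = 0.0001307 W

Final answer: 0.0001307 W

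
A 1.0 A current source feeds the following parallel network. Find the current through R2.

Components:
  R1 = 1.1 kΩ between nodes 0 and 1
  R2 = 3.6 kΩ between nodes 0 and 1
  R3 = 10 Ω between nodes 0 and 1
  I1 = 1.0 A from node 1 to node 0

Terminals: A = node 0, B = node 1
All resistors sit directly between nodes 0 and 1, so they are in parallel and share one voltage V; the full source current 1 A splits among them.
1/R_par = 1/1100 + 1/3600 + 1/10 = 0.1012 S  =>  R_par = 9.883 Ω
V = I × R_par = 1 × 9.883 = 9.883 V
I_R2 = V/R2 = 9.883/3600 = 0.002745 A

Final answer: 0.002745 A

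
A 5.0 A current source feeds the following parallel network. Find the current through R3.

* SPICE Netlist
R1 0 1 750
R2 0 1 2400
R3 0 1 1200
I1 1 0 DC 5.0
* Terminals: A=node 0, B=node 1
All resistors sit directly between nodes 0 and 1, so they are in parallel and share one voltage V; the full source current 5 A splits among them.
1/R_par = 1/750 + 1/2400 + 1/1200 = 0.002583 S  =>  R_par = 387.1 Ω
V = I × R_par = 5 × 387.1 = 1935 V
I_R3 = V/R3 = 1935/1200 = 1.613 A

Final answer: 1.613 A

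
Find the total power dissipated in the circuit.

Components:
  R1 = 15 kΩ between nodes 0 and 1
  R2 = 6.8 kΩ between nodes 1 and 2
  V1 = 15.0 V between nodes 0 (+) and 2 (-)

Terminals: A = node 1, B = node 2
Nodal analysis, taking node 2 as the 0 V reference.
Source V1 fixes V_0 = 15 V.
KCL at each unknown node (sum of currents leaving = 0; resistances in Ω):
  Node 1: (V_1 - 15)/15000 + (V_1 - 0)/6800 = 0
Collecting terms: 0.0002137 × V_1 = 0.001  =>  V_1 = 4.679 V
Power in each resistor, P = (ΔV)²/R:
  P_R1 = (15 - 4.679)²/15000 = 0.007102 W
  P_R2 = (4.679 - 0)²/6800 = 0.003219 W
P_total = P_R1 + P_R2 = 0.01032 W

Final answer: 0.01032 W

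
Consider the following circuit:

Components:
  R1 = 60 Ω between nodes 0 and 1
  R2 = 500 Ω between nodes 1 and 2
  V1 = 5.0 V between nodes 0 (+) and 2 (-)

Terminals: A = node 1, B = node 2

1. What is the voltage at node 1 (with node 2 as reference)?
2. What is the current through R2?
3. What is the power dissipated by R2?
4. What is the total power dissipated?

Nodal analysis, taking node 2 as the 0 V reference.
Source V1 fixes V_0 = 5 V.
KCL at each unknown node (sum of currents leaving = 0; resistances in Ω):
  Node 1: (V_1 - 5)/60 + (V_1 - 0)/500 = 0
Collecting terms: 0.01867 × V_1 = 0.08333  =>  V_1 = 4.464 V
Part 1:
  Read off the nodal solution: V_1 = 4.464 V
Part 2:
  I_R2 = (V_1 - V_2)/R2 = (4.464 - 0)/500 = 0.008929 A
  Magnitude: I_R2 = 0.008929 A
Part 3:
  I_R2 = (V_1 - V_2)/R2 = (4.464 - 0)/500 = 0.008929 A
  P_R2 = I_R2² × R2 = (0.008929)² × 500 = 0.03986 W
Part 4:
  Power in each resistor, P = (ΔV)²/R:
    P_R1 = (5 - 4.464)²/60 = 0.004783 W
    P_R2 = (4.464 - 0)²/500 = 0.03986 W
  P_total = P_R1 + P_R2 = 0.04464 W

Final answers:
1. V_1 = 4.464 V
2. I_R2 = 0.008929 A
3. P_R2 = 0.03986 W
4. P_total = 0.04464 W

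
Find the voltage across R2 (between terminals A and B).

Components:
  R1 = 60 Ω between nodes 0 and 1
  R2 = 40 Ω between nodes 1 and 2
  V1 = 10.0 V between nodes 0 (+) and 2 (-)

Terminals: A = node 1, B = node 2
R1 and R2 are in series across V1 (node 0 → node 1 → node 2), and the output A–B is taken across R2, so this is a voltage divider.
Series current: I = V1/(R1 + R2) = 10/(60 + 40) = 10/100 = 0.1 A
V_R2 = I × R2 = V1 × R2/(R1 + R2) = 10 × 40/100 = 4 V

Final answer: 4 V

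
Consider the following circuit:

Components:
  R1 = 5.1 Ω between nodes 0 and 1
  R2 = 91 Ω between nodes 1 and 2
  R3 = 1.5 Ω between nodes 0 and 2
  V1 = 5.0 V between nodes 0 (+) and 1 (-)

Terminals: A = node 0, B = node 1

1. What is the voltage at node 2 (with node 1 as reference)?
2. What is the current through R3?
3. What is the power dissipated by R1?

Nodal analysis, taking node 1 as the 0 V reference.
Source V1 fixes V_0 = 5 V.
KCL at each unknown node (sum of currents leaving = 0; resistances in Ω):
  Node 2: (V_2 - 0)/91 + (V_2 - 5)/1.5 = 0
Collecting terms: 0.6777 × V_2 = 3.333  =>  V_2 = 4.919 V
Part 1:
  Read off the nodal solution: V_2 = 4.919 V
Part 2:
  I_R3 = (V_0 - V_2)/R3 = (5 - 4.919)/1.5 = 0.05405 A
  Magnitude: I_R3 = 0.05405 A
Part 3:
  I_R1 = (V_0 - V_1)/R1 = (5 - 0)/5.1 = 0.9804 A
  P_R1 = I_R1² × R1 = (0.9804)² × 5.1 = 4.902 W

Final answers:
1. V_2 = 4.919 V
2. I_R3 = 0.05405 A
3. P_R1 = 4.902 W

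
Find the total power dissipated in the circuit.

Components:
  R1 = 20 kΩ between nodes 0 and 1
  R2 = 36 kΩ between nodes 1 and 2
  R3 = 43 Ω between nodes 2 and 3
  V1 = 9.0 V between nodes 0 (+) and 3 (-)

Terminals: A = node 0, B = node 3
Nodal analysis, taking node 3 as the 0 V reference.
Source V1 fixes V_0 = 9 V.
KCL at each unknown node (sum of currents leaving = 0; resistances in Ω):
  Node 1: (V_1 - 9)/20000 + (V_1 - V_2)/36000 = 0
  Node 2: (V_2 - V_1)/36000 + (V_2 - 0)/43 = 0
Collecting terms (coefficients in siemens):
  0.00007778·V_1 - 0.00002778·V_2 = 0.00045
  0.02328·V_2 - 0.00002778·V_1 = 0
Determinant D = (0.00007778)(0.02328) - (-0.00002778)(-0.00002778) = 0.00000181
V_1 = [(0.00045)(0.02328) - (-0.00002778)(0)]/D = 5.788 V
V_2 = [(0.00007778)(0) - (0.00045)(-0.00002778)]/D = 0.006905 V
Power in each resistor, P = (ΔV)²/R:
  P_R1 = (9 - 5.788)²/20000 = 0.0005158 W
  P_R2 = (5.788 - 0.006905)²/36000 = 0.0009284 W
  P_R3 = (0.006905 - 0)²/43 = 0.000001109 W
P_total = P_R1 + P_R2 + P_R3 = 0.001445 W

Final answer: 0.001445 W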